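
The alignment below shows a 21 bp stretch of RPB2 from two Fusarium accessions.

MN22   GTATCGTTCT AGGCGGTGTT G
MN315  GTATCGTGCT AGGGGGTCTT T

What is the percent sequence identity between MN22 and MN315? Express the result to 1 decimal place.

The sequences differ at positions 8 (T/G), 14 (C/G), 18 (G/C), 21 (G/T).
17 of the 21 sites match, so the percent identity is 17/21 × 100 = 81.0%.

81.0%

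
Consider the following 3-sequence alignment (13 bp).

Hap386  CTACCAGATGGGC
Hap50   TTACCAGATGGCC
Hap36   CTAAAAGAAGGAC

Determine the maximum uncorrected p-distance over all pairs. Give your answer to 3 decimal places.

Pairwise Hamming distances:
  Hap386 vs Hap50: 2
  Hap386 vs Hap36: 4
  Hap50 vs Hap36: 5
The largest is 5 mismatches, between Hap50 and Hap36; p = 5/13 = 0.385.

0.385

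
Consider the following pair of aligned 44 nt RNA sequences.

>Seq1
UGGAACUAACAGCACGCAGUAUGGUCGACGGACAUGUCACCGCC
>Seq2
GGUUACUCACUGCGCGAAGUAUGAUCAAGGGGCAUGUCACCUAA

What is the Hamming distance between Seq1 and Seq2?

14

Mismatches occur at site 1 (U/G), site 3 (G/U), site 4 (A/U), site 8 (A/C), site 11 (A/U), site 14 (A/G), site 17 (C/A), site 24 (G/A), site 27 (G/A), site 29 (C/G), site 32 (A/G), site 42 (G/U), site 43 (C/A), site 44 (C/A).
That gives 14 mismatches out of 44 aligned sites, so the Hamming distance is 14.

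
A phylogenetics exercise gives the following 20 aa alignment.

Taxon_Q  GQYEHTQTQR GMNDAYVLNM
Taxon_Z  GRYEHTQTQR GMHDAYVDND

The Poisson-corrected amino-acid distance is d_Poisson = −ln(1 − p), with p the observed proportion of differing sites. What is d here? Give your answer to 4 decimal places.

0.2231

The sequences differ at positions 2 (Q/R), 13 (N/H), 18 (L/D), 20 (M/D).
p = 4/20 = 0.200000.
d = −ln(1 − 0.200000) = −ln(0.800000) = 0.2231.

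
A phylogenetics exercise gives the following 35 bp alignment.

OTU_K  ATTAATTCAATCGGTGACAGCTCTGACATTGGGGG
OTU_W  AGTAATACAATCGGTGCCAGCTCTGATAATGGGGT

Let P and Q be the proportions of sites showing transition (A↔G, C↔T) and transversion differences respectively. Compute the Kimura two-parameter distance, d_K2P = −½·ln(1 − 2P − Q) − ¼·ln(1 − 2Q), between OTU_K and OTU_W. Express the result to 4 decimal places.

Differing sites — 2:T/G (Tv); 7:T/A (Tv); 17:A/C (Tv); 27:C/T (Ti); 29:T/A (Tv); 35:G/T (Tv).
Of the 6 differences, 1 transition and 5 transversions over 35 sites: P = 1/35 = 0.028571, Q = 5/35 = 0.142857.
d = −0.5·ln(0.800001) − 0.25·ln(0.714286) = −0.5·(-0.223142) − 0.25·(-0.336472) = 0.1957.

0.1957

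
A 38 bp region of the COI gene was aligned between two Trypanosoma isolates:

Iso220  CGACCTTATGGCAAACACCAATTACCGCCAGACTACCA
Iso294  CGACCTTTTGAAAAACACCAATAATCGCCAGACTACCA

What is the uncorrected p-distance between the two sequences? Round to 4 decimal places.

0.1316

Mismatches occur at site 8 (A→T), site 11 (G→A), site 12 (C→A), site 23 (T→A), site 25 (C→T).
There are 5 differences over 38 sites, so p = 5/38 = 0.1316.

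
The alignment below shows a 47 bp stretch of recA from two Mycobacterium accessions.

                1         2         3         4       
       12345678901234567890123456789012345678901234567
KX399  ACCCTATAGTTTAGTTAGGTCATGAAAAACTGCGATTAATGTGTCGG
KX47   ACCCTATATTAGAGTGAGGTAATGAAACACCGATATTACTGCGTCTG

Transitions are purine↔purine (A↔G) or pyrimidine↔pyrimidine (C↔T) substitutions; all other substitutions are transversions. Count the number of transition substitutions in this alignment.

2

Differing sites — 9:G/T (Tv); 11:T/A (Tv); 12:T/G (Tv); 16:T/G (Tv); 21:C/A (Tv); 28:A/C (Tv); 31:T/C (Ti); 33:C/A (Tv); 34:G/T (Tv); 39:A/C (Tv); 42:T/C (Ti); 46:G/T (Tv).
Of the 12 differences, 2 transitions and 10 transversions, so the answer is 2.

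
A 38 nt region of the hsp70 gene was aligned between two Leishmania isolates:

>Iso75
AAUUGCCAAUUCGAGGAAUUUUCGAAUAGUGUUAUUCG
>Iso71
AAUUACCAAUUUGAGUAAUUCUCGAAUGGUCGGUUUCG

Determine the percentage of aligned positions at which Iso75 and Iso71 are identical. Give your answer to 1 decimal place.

76.3%

Mismatches occur at site 5 (G→A), site 12 (C→U), site 16 (G→U), site 21 (U→C), site 28 (A→G), site 31 (G→C), site 32 (U→G), site 33 (U→G), site 34 (A→U).
29 of the 38 sites match, so the percent identity is 29/38 × 100 = 76.3%.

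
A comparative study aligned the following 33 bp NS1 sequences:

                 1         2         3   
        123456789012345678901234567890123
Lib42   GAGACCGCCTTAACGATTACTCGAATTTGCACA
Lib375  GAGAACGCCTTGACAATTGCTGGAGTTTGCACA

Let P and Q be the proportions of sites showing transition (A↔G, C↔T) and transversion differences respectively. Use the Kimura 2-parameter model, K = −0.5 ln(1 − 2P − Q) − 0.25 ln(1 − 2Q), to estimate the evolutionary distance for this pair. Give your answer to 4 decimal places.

Mismatches occur at site 5 (C/A, transversion), site 12 (A/G, transition), site 15 (G/A, transition), site 19 (A/G, transition), site 22 (C/G, transversion), site 25 (A/G, transition).
Of the 6 differences, 4 transitions and 2 transversions over 33 sites: P = 4/33 = 0.121212, Q = 2/33 = 0.060606.
d = −0.5·ln(0.696970) − 0.25·ln(0.878788) = −0.5·(-0.361013) − 0.25·(-0.129212) = 0.2128.

0.2128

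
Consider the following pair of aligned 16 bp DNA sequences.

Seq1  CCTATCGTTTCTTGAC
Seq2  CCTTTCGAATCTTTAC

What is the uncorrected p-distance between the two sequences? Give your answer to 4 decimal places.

Differing sites — 4:A/T; 8:T/A; 9:T/A; 14:G/T.
There are 4 differences over 16 sites, so p = 4/16 = 0.2500.

0.2500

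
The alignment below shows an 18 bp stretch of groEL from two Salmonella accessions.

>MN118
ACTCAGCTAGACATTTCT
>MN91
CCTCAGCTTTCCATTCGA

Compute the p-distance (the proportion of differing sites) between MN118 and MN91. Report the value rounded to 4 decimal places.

The sequences differ at positions 1 (A/C), 9 (A/T), 10 (G/T), 11 (A/C), 16 (T/C), 17 (C/G), 18 (T/A).
There are 7 differences over 18 sites, so p = 7/18 = 0.3889.

0.3889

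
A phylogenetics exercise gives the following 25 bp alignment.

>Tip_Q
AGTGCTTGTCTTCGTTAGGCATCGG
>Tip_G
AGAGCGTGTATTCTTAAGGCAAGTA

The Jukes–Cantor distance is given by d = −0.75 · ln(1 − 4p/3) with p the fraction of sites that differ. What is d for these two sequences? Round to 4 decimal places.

Mismatches occur at site 3 (T/A), site 6 (T/G), site 10 (C/A), site 14 (G/T), site 16 (T/A), site 22 (T/A), site 23 (C/G), site 24 (G/T), site 25 (G/A).
p = 9/25 = 0.360000.
d = −0.75 · ln(1 − (4/3)·0.360000) = −0.75 · ln(0.520000) = −0.75 · (-0.653926) = 0.4904.

0.4904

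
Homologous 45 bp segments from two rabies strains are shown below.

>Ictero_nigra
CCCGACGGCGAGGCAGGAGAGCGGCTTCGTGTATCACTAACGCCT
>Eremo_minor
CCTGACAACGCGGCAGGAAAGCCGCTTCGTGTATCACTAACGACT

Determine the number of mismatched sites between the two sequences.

7

Mismatches occur at site 3 (C↔T), site 7 (G↔A), site 8 (G↔A), site 11 (A↔C), site 19 (G↔A), site 23 (G↔C), site 43 (C↔A).
That gives 7 mismatches out of 45 aligned sites, so the Hamming distance is 7.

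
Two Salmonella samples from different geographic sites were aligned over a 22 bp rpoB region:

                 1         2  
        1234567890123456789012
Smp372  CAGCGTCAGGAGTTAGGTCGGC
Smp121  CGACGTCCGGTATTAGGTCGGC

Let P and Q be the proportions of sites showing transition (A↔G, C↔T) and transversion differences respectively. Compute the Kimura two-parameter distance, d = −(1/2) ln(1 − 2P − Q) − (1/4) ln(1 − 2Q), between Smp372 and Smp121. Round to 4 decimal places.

Differing sites — 2:A/G (Ti); 3:G/A (Ti); 8:A/C (Tv); 11:A/T (Tv); 12:G/A (Ti).
Of the 5 differences, 3 transitions and 2 transversions over 22 sites: P = 3/22 = 0.136364, Q = 2/22 = 0.090909.
d = −0.5·ln(0.636363) − 0.25·ln(0.818182) = −0.5·(-0.451986) − 0.25·(-0.200670) = 0.2762.

0.2762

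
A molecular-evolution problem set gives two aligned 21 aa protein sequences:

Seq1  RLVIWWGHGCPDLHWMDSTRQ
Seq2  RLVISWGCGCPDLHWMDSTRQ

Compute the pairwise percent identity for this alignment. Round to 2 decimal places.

Differing sites — 5:W/S; 8:H/C.
19 of the 21 sites match, so the percent identity is 19/21 × 100 = 90.48%.

90.48%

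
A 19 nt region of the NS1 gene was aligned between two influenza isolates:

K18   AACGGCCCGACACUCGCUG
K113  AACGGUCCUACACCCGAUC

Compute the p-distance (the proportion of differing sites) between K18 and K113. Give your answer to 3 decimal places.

0.263

Mismatches occur at site 6 (C↔U), site 9 (G↔U), site 14 (U↔C), site 17 (C↔A), site 19 (G↔C).
There are 5 differences over 19 sites, so p = 5/19 = 0.263.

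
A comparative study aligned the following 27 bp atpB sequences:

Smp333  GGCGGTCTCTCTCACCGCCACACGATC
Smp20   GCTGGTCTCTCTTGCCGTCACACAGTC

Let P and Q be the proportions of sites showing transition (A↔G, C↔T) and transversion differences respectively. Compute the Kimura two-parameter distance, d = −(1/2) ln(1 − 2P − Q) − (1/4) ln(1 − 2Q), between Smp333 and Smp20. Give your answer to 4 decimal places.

Mismatches occur at site 2 (G→C, transversion), site 3 (C→T, transition), site 13 (C→T, transition), site 14 (A→G, transition), site 18 (C→T, transition), site 24 (G→A, transition), site 25 (A→G, transition).
Of the 7 differences, 6 transitions and 1 transversion over 27 sites: P = 6/27 = 0.222222, Q = 1/27 = 0.037037.
d = −0.5·ln(0.518519) − 0.25·ln(0.925926) = −0.5·(-0.656779) − 0.25·(-0.076961) = 0.3476.

0.3476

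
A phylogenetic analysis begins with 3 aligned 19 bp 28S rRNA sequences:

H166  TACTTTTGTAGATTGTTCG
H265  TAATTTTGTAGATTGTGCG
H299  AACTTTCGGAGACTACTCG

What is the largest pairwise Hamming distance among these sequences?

Pairwise Hamming distances:
  H166 vs H265: 2
  H166 vs H299: 6
  H265 vs H299: 8
The largest is 8, between H265 and H299.

8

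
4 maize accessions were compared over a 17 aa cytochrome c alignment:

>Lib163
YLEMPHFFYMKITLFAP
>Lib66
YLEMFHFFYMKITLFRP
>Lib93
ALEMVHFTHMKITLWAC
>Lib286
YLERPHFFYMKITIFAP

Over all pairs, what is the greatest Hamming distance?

8

Pairwise Hamming distances:
  Lib163 vs Lib66: 2
  Lib163 vs Lib93: 6
  Lib163 vs Lib286: 2
  Lib66 vs Lib93: 7
  Lib66 vs Lib286: 4
  Lib93 vs Lib286: 8
The largest is 8, between Lib93 and Lib286.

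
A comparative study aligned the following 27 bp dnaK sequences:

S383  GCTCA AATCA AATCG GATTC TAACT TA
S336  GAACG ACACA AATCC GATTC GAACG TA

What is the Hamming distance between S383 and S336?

8

The sequences differ at positions 2 (C/A), 3 (T/A), 5 (A/G), 7 (A/C), 8 (T/A), 15 (G/C), 21 (T/G), 25 (T/G).
That gives 8 mismatches out of 27 aligned sites, so the Hamming distance is 8.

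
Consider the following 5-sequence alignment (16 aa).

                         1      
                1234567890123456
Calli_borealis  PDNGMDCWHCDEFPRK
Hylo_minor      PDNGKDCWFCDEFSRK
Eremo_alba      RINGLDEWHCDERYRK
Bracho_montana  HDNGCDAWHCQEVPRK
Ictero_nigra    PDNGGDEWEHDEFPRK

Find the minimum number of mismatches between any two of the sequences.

3

Pairwise Hamming distances:
  Calli_borealis vs Hylo_minor: 3
  Calli_borealis vs Eremo_alba: 6
  Calli_borealis vs Bracho_montana: 5
  Calli_borealis vs Ictero_nigra: 4
  Hylo_minor vs Eremo_alba: 7
  Hylo_minor vs Bracho_montana: 7
  Hylo_minor vs Ictero_nigra: 5
  Eremo_alba vs Bracho_montana: 7
  Eremo_alba vs Ictero_nigra: 7
  Bracho_montana vs Ictero_nigra: 7
The smallest is 3, between Calli_borealis and Hylo_minor.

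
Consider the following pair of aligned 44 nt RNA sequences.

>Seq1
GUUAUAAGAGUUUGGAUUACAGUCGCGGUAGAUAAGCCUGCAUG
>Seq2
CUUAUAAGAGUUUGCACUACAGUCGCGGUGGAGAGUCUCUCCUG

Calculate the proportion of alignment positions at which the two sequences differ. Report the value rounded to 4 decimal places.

0.2500

The sequences differ at positions 1 (G/C), 15 (G/C), 17 (U/C), 30 (A/G), 33 (U/G), 35 (A/G), 36 (G/U), 38 (C/U), 39 (U/C), 40 (G/U), 42 (A/C).
There are 11 differences over 44 sites, so p = 11/44 = 0.2500.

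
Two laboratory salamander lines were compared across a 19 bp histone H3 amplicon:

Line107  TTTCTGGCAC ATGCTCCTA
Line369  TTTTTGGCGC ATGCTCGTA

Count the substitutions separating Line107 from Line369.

The sequences differ at positions 4 (C/T), 9 (A/G), 17 (C/G).
That gives 3 mismatches out of 19 aligned sites, so the Hamming distance is 3.

3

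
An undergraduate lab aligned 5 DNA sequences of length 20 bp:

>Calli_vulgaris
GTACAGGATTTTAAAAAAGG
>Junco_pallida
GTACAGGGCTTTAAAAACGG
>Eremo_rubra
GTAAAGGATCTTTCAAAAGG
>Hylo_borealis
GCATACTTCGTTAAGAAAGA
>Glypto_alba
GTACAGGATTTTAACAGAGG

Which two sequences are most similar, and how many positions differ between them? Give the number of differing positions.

Pairwise Hamming distances:
  Calli_vulgaris vs Junco_pallida: 3
  Calli_vulgaris vs Eremo_rubra: 4
  Calli_vulgaris vs Hylo_borealis: 9
  Calli_vulgaris vs Glypto_alba: 2
  Junco_pallida vs Eremo_rubra: 7
  Junco_pallida vs Hylo_borealis: 9
  Junco_pallida vs Glypto_alba: 5
  Eremo_rubra vs Hylo_borealis: 11
  Eremo_rubra vs Glypto_alba: 6
  Hylo_borealis vs Glypto_alba: 10
The smallest is 2, between Calli_vulgaris and Glypto_alba.

2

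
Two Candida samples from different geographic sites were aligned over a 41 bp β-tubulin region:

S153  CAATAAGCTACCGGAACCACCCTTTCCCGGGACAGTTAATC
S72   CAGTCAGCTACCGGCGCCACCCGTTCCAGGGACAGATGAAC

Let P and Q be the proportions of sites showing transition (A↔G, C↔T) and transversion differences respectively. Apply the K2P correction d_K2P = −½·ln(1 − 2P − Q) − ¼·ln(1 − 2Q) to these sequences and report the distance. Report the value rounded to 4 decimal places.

Differing sites — 3:A/G (Ti); 5:A/C (Tv); 15:A/C (Tv); 16:A/G (Ti); 23:T/G (Tv); 28:C/A (Tv); 36:T/A (Tv); 38:A/G (Ti); 40:T/A (Tv).
Of the 9 differences, 3 transitions and 6 transversions over 41 sites: P = 3/41 = 0.073171, Q = 6/41 = 0.146341.
d = −0.5·ln(0.707317) − 0.25·ln(0.707318) = −0.5·(-0.346276) − 0.25·(-0.346275) = 0.2597.

0.2597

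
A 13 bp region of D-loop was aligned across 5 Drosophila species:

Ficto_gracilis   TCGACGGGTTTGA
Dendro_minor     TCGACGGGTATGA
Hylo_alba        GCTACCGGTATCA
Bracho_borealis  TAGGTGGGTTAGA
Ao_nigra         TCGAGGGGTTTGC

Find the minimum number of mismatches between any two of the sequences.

1

Pairwise Hamming distances:
  Ficto_gracilis vs Dendro_minor: 1
  Ficto_gracilis vs Hylo_alba: 5
  Ficto_gracilis vs Bracho_borealis: 4
  Ficto_gracilis vs Ao_nigra: 2
  Dendro_minor vs Hylo_alba: 4
  Dendro_minor vs Bracho_borealis: 5
  Dendro_minor vs Ao_nigra: 3
  Hylo_alba vs Bracho_borealis: 9
  Hylo_alba vs Ao_nigra: 7
  Bracho_borealis vs Ao_nigra: 5
The smallest is 1, between Ficto_gracilis and Dendro_minor.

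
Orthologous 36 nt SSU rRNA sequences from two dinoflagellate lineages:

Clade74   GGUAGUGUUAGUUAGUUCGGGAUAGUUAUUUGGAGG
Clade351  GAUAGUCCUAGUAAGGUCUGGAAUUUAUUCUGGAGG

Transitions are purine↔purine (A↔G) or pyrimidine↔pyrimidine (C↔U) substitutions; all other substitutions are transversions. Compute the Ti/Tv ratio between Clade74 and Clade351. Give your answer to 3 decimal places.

0.333

Mismatches occur at site 2 (G→A, transition), site 7 (G→C, transversion), site 8 (U→C, transition), site 13 (U→A, transversion), site 16 (U→G, transversion), site 19 (G→U, transversion), site 23 (U→A, transversion), site 24 (A→U, transversion), site 25 (G→U, transversion), site 27 (U→A, transversion), site 28 (A→U, transversion), site 30 (U→C, transition).
Of the 12 differences, 3 transitions and 9 transversions, so Ti/Tv = 3/9 = 0.333.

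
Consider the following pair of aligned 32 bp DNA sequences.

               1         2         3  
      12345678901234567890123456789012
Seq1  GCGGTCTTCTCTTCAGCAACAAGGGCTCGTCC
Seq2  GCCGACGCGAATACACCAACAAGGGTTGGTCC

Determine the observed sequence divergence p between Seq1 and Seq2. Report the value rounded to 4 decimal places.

0.3438

Differing sites — 3:G/C; 5:T/A; 7:T/G; 8:T/C; 9:C/G; 10:T/A; 11:C/A; 13:T/A; 16:G/C; 26:C/T; 28:C/G.
There are 11 differences over 32 sites, so p = 11/32 = 0.3438.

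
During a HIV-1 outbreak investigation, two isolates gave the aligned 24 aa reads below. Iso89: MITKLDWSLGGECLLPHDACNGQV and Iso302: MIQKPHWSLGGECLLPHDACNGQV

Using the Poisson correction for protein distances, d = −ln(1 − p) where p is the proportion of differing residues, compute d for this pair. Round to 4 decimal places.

0.1335

The sequences differ at positions 3 (T/Q), 5 (L/P), 6 (D/H).
p = 3/24 = 0.125000.
d = −ln(1 − 0.125000) = −ln(0.875000) = 0.1335.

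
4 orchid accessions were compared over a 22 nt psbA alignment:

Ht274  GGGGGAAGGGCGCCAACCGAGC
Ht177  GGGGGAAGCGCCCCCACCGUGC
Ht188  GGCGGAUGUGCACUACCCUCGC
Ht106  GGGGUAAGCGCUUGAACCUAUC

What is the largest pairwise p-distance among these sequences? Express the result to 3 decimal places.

Pairwise Hamming distances:
  Ht274 vs Ht177: 4
  Ht274 vs Ht188: 8
  Ht274 vs Ht106: 7
  Ht177 vs Ht188: 9
  Ht177 vs Ht106: 8
  Ht188 vs Ht106: 10
The largest is 10 mismatches, between Ht188 and Ht106; p = 10/22 = 0.455.

0.455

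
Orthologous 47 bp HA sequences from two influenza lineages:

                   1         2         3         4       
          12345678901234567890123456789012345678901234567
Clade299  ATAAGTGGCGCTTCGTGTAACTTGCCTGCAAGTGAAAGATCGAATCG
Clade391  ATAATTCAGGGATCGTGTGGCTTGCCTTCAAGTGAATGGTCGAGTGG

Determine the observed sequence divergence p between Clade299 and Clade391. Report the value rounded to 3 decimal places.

Differing sites — 5:G/T; 7:G/C; 8:G/A; 9:C/G; 11:C/G; 12:T/A; 19:A/G; 20:A/G; 28:G/T; 37:A/T; 39:A/G; 44:A/G; 46:C/G.
There are 13 differences over 47 sites, so p = 13/47 = 0.277.

0.277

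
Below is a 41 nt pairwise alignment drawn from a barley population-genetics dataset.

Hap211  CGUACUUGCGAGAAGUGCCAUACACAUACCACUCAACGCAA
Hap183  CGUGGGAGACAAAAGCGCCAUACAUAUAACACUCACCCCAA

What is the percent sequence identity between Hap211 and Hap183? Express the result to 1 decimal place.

Mismatches occur at site 4 (A↔G), site 5 (C↔G), site 6 (U↔G), site 7 (U↔A), site 9 (C↔A), site 10 (G↔C), site 12 (G↔A), site 16 (U↔C), site 25 (C↔U), site 29 (C↔A), site 36 (A↔C), site 38 (G↔C).
29 of the 41 sites match, so the percent identity is 29/41 × 100 = 70.7%.

70.7%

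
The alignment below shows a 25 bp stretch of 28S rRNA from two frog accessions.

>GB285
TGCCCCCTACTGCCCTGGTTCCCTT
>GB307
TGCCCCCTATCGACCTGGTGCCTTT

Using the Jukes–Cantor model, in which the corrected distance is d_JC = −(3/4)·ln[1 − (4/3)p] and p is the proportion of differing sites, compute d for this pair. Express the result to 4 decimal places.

0.2326

The sequences differ at positions 10 (C/T), 11 (T/C), 13 (C/A), 20 (T/G), 23 (C/T).
p = 5/25 = 0.200000.
d = −0.75 · ln(1 − (4/3)·0.200000) = −0.75 · ln(0.733333) = −0.75 · (-0.310155) = 0.2326.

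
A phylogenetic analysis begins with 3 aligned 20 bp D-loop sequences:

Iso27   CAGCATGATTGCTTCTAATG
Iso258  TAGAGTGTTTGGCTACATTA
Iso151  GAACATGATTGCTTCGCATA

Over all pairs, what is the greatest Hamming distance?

Pairwise Hamming distances:
  Iso27 vs Iso258: 10
  Iso27 vs Iso151: 5
  Iso258 vs Iso151: 11
The largest is 11, between Iso258 and Iso151.

11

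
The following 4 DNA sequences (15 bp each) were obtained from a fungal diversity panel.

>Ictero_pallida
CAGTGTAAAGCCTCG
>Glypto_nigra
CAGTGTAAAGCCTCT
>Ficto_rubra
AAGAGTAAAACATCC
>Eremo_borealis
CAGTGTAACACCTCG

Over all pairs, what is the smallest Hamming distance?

Pairwise Hamming distances:
  Ictero_pallida vs Glypto_nigra: 1
  Ictero_pallida vs Ficto_rubra: 5
  Ictero_pallida vs Eremo_borealis: 2
  Glypto_nigra vs Ficto_rubra: 5
  Glypto_nigra vs Eremo_borealis: 3
  Ficto_rubra vs Eremo_borealis: 5
The smallest is 1, between Ictero_pallida and Glypto_nigra.

1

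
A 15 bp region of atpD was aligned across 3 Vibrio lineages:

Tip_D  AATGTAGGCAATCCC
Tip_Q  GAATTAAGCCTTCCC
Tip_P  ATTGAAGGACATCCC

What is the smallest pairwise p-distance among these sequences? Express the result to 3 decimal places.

0.267

Pairwise Hamming distances:
  Tip_D vs Tip_Q: 6
  Tip_D vs Tip_P: 4
  Tip_Q vs Tip_P: 8
The smallest is 4 mismatches, between Tip_D and Tip_P; p = 4/15 = 0.267.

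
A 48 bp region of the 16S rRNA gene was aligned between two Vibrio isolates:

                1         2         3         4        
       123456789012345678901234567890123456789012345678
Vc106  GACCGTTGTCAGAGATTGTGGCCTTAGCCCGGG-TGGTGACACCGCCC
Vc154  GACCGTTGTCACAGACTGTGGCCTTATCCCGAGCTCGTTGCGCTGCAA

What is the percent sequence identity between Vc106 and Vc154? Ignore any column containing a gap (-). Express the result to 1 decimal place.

Excluding the 1 gap column leaves 47 comparable sites.
The sequences differ at positions 12 (G/C), 16 (T/C), 27 (G/T), 32 (G/A), 36 (G/C), 39 (G/T), 40 (A/G), 42 (A/G), 44 (C/T), 47 (C/A), 48 (C/A).
36 of the 47 comparable sites match, so the percent identity is 36/47 × 100 = 76.6%.

76.6%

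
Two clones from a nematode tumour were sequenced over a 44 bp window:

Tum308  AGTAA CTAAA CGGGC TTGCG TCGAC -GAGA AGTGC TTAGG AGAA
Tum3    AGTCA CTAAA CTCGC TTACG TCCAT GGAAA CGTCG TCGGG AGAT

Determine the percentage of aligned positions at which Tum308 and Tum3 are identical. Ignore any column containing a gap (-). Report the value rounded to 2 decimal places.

Excluding the 1 gap column leaves 43 comparable sites.
Mismatches occur at site 4 (A/C), site 12 (G/T), site 13 (G/C), site 18 (G/A), site 23 (G/C), site 25 (C/T), site 29 (G/A), site 31 (A/C), site 34 (G/C), site 35 (C/G), site 37 (T/C), site 38 (A/G), site 44 (A/T).
30 of the 43 comparable sites match, so the percent identity is 30/43 × 100 = 69.77%.

69.77%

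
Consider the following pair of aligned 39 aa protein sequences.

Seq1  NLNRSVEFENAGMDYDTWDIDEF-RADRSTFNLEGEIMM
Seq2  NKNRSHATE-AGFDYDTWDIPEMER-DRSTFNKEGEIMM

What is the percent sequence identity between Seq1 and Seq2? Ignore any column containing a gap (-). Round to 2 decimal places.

77.78%

Excluding the 3 gap columns leaves 36 comparable sites.
Mismatches occur at site 2 (L↔K), site 6 (V↔H), site 7 (E↔A), site 8 (F↔T), site 13 (M↔F), site 21 (D↔P), site 23 (F↔M), site 33 (L↔K).
28 of the 36 comparable sites match, so the percent identity is 28/36 × 100 = 77.78%.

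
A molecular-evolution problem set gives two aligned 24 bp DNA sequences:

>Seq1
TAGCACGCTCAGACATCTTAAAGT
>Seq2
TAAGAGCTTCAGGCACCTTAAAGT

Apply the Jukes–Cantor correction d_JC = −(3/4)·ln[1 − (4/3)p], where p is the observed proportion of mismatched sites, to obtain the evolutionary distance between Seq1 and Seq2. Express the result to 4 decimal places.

0.3694

Differing sites — 3:G/A; 4:C/G; 6:C/G; 7:G/C; 8:C/T; 13:A/G; 16:T/C.
p = 7/24 = 0.291667.
d = −0.75 · ln(1 − (4/3)·0.291667) = −0.75 · ln(0.611111) = −0.75 · (-0.492477) = 0.3694.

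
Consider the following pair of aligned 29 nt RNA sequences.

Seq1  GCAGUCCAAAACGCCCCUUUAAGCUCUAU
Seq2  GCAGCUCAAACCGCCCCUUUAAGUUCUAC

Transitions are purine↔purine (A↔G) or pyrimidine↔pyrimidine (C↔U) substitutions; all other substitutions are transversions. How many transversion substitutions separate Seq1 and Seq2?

The sequences differ at positions 5 (U/C, transition), 6 (C/U, transition), 11 (A/C, transversion), 24 (C/U, transition), 29 (U/C, transition).
Of the 5 differences, 4 transitions and 1 transversion, so the answer is 1.

1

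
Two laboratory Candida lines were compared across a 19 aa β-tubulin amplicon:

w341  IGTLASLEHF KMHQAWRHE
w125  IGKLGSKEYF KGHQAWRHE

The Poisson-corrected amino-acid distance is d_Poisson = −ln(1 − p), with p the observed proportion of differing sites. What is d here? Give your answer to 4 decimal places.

Differing sites — 3:T/K; 5:A/G; 7:L/K; 9:H/Y; 12:M/G.
p = 5/19 = 0.263158.
d = −ln(1 − 0.263158) = −ln(0.736842) = 0.3054.

0.3054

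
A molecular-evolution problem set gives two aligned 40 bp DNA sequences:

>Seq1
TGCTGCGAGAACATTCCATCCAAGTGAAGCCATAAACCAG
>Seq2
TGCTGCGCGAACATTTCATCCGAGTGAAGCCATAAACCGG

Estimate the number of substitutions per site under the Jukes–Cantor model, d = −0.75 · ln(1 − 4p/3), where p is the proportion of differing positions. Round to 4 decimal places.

Differing sites — 8:A/C; 16:C/T; 22:A/G; 39:A/G.
p = 4/40 = 0.100000.
d = −0.75 · ln(1 − (4/3)·0.100000) = −0.75 · ln(0.866667) = −0.75 · (-0.143100) = 0.1073.

0.1073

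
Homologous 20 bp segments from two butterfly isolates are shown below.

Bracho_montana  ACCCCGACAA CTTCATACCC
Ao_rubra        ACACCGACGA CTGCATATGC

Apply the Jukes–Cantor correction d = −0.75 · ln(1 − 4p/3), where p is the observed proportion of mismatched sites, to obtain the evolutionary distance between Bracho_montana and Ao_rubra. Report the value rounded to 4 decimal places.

Mismatches occur at site 3 (C/A), site 9 (A/G), site 13 (T/G), site 18 (C/T), site 19 (C/G).
p = 5/20 = 0.250000.
d = −0.75 · ln(1 − (4/3)·0.250000) = −0.75 · ln(0.666667) = −0.75 · (-0.405465) = 0.3041.

0.3041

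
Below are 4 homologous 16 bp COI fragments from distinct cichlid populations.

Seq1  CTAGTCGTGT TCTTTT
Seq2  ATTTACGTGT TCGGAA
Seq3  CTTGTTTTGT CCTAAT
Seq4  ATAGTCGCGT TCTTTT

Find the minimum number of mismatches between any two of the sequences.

2

Pairwise Hamming distances:
  Seq1 vs Seq2: 8
  Seq1 vs Seq3: 6
  Seq1 vs Seq4: 2
  Seq2 vs Seq3: 9
  Seq2 vs Seq4: 8
  Seq3 vs Seq4: 8
The smallest is 2, between Seq1 and Seq4.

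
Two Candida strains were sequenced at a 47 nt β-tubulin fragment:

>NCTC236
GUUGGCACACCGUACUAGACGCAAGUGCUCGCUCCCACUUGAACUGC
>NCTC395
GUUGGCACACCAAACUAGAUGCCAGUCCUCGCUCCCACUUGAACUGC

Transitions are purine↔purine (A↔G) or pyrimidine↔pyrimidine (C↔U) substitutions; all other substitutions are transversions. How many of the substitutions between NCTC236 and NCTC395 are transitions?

Differing sites — 12:G/A (Ti); 13:U/A (Tv); 20:C/U (Ti); 23:A/C (Tv); 27:G/C (Tv).
Of the 5 differences, 2 transitions and 3 transversions, so the answer is 2.

2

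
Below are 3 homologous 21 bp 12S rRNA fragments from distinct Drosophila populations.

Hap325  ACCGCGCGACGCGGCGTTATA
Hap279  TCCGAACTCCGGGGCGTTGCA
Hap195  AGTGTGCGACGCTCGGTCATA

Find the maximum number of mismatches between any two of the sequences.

Pairwise Hamming distances:
  Hap325 vs Hap279: 8
  Hap325 vs Hap195: 7
  Hap279 vs Hap195: 14
The largest is 14, between Hap279 and Hap195.

14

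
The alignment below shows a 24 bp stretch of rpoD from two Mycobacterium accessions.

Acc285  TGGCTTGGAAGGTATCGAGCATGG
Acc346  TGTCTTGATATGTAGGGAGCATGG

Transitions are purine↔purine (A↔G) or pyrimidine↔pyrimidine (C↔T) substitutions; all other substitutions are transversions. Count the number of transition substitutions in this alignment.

1

Differing sites — 3:G/T (Tv); 8:G/A (Ti); 9:A/T (Tv); 11:G/T (Tv); 15:T/G (Tv); 16:C/G (Tv).
Of the 6 differences, 1 transition and 5 transversions, so the answer is 1.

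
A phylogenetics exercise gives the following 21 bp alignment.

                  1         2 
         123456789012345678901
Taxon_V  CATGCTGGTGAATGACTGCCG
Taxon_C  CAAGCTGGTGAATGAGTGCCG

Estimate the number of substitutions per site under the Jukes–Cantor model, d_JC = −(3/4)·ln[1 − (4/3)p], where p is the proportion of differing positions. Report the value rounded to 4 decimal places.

0.1019

Differing sites — 3:T/A; 16:C/G.
p = 2/21 = 0.095238.
d = −0.75 · ln(1 − (4/3)·0.095238) = −0.75 · ln(0.873016) = −0.75 · (-0.135801) = 0.1019.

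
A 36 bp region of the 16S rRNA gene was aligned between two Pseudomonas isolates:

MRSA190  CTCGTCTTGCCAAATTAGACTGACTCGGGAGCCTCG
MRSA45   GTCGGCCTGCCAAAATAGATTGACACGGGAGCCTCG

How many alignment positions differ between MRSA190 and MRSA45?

6

Differing sites — 1:C/G; 5:T/G; 7:T/C; 15:T/A; 20:C/T; 25:T/A.
That gives 6 mismatches out of 36 aligned sites, so the Hamming distance is 6.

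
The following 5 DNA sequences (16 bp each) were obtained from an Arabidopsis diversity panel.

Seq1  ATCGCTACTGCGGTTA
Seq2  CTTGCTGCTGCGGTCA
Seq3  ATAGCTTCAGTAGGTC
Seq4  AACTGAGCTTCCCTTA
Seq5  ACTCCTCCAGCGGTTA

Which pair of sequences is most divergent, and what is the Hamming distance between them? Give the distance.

13

Pairwise Hamming distances:
  Seq1 vs Seq2: 4
  Seq1 vs Seq3: 7
  Seq1 vs Seq4: 8
  Seq1 vs Seq5: 5
  Seq2 vs Seq3: 9
  Seq2 vs Seq4: 10
  Seq2 vs Seq5: 6
  Seq3 vs Seq4: 13
  Seq3 vs Seq5: 8
  Seq4 vs Seq5: 10
The largest is 13, between Seq3 and Seq4.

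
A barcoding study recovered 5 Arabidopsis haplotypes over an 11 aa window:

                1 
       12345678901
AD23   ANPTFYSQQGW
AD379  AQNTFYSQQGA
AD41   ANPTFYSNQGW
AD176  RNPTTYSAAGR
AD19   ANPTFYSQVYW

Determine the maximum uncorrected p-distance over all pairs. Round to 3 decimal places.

0.636

Pairwise Hamming distances:
  AD23 vs AD379: 3
  AD23 vs AD41: 1
  AD23 vs AD176: 5
  AD23 vs AD19: 2
  AD379 vs AD41: 4
  AD379 vs AD176: 7
  AD379 vs AD19: 5
  AD41 vs AD176: 5
  AD41 vs AD19: 3
  AD176 vs AD19: 6
The largest is 7 mismatches, between AD379 and AD176; p = 7/11 = 0.636.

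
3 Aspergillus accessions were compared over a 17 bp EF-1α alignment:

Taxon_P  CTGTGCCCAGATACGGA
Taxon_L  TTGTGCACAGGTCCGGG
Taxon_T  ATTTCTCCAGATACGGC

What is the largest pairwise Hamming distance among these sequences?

Pairwise Hamming distances:
  Taxon_P vs Taxon_L: 5
  Taxon_P vs Taxon_T: 5
  Taxon_L vs Taxon_T: 8
The largest is 8, between Taxon_L and Taxon_T.

8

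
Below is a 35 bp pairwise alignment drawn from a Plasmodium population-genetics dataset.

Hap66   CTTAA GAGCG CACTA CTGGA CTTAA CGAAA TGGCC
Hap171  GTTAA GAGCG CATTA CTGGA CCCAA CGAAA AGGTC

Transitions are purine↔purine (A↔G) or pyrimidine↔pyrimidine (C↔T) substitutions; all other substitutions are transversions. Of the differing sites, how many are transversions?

2

Mismatches occur at site 1 (C→G, transversion), site 13 (C→T, transition), site 22 (T→C, transition), site 23 (T→C, transition), site 31 (T→A, transversion), site 34 (C→T, transition).
Of the 6 differences, 4 transitions and 2 transversions, so the answer is 2.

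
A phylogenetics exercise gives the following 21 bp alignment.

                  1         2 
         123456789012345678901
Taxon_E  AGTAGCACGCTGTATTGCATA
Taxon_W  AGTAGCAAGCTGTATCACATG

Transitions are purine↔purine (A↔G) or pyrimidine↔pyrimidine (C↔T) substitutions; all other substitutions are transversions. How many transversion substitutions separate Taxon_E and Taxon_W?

1

Differing sites — 8:C/A (Tv); 16:T/C (Ti); 17:G/A (Ti); 21:A/G (Ti).
Of the 4 differences, 3 transitions and 1 transversion, so the answer is 1.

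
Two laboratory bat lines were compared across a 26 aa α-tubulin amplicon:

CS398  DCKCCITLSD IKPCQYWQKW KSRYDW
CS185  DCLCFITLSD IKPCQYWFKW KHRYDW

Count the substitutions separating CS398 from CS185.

4

Mismatches occur at site 3 (K→L), site 5 (C→F), site 18 (Q→F), site 22 (S→H).
That gives 4 mismatches out of 26 aligned sites, so the Hamming distance is 4.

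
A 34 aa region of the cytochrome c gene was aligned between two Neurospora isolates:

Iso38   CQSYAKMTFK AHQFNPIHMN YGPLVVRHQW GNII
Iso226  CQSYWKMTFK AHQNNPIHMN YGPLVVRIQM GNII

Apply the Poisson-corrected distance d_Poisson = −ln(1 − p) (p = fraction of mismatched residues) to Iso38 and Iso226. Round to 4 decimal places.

0.1252

The sequences differ at positions 5 (A/W), 14 (F/N), 28 (H/I), 30 (W/M).
p = 4/34 = 0.117647.
d = −ln(1 − 0.117647) = −ln(0.882353) = 0.1252.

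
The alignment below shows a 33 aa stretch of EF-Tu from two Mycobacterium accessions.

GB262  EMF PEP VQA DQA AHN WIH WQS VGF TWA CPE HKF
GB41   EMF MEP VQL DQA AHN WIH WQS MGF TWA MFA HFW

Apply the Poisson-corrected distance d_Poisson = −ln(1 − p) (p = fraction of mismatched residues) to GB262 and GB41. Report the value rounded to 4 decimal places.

0.2776

Differing sites — 4:P/M; 9:A/L; 22:V/M; 28:C/M; 29:P/F; 30:E/A; 32:K/F; 33:F/W.
p = 8/33 = 0.242424.
d = −ln(1 − 0.242424) = −ln(0.757576) = 0.2776.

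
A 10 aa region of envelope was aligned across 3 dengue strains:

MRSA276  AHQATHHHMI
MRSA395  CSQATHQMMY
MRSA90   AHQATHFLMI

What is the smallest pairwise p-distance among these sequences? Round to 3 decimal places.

Pairwise Hamming distances:
  MRSA276 vs MRSA395: 5
  MRSA276 vs MRSA90: 2
  MRSA395 vs MRSA90: 5
The smallest is 2 mismatches, between MRSA276 and MRSA90; p = 2/10 = 0.200.

0.200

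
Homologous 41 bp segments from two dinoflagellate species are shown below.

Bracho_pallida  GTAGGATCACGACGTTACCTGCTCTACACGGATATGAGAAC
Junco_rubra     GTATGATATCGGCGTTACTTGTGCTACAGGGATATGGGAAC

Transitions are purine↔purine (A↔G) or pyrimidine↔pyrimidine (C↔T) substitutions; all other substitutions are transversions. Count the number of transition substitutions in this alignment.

Mismatches occur at site 4 (G↔T, transversion), site 8 (C↔A, transversion), site 9 (A↔T, transversion), site 12 (A↔G, transition), site 19 (C↔T, transition), site 22 (C↔T, transition), site 23 (T↔G, transversion), site 29 (C↔G, transversion), site 37 (A↔G, transition).
Of the 9 differences, 4 transitions and 5 transversions, so the answer is 4.

4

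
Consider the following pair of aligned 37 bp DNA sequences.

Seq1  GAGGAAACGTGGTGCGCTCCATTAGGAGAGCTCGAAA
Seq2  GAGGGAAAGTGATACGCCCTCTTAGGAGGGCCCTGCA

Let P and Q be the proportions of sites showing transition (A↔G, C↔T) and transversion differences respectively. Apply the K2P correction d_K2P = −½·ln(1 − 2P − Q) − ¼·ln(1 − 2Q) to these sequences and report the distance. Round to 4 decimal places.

0.4498

Mismatches occur at site 5 (A/G, transition), site 8 (C/A, transversion), site 12 (G/A, transition), site 14 (G/A, transition), site 18 (T/C, transition), site 20 (C/T, transition), site 21 (A/C, transversion), site 29 (A/G, transition), site 32 (T/C, transition), site 34 (G/T, transversion), site 35 (A/G, transition), site 36 (A/C, transversion).
Of the 12 differences, 8 transitions and 4 transversions over 37 sites: P = 8/37 = 0.216216, Q = 4/37 = 0.108108.
d = −0.5·ln(0.459460) − 0.25·ln(0.783784) = −0.5·(-0.777703) − 0.25·(-0.243622) = 0.4498.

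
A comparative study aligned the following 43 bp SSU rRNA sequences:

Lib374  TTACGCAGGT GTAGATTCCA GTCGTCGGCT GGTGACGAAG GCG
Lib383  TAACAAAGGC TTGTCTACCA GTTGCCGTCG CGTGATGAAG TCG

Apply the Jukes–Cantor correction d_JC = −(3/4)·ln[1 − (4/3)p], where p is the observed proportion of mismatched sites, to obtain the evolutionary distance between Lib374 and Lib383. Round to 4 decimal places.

Mismatches occur at site 2 (T↔A), site 5 (G↔A), site 6 (C↔A), site 10 (T↔C), site 11 (G↔T), site 13 (A↔G), site 14 (G↔T), site 15 (A↔C), site 17 (T↔A), site 23 (C↔T), site 25 (T↔C), site 28 (G↔T), site 30 (T↔G), site 31 (G↔C), site 36 (C↔T), site 41 (G↔T).
p = 16/43 = 0.372093.
d = −0.75 · ln(1 − (4/3)·0.372093) = −0.75 · ln(0.503876) = −0.75 · (-0.685425) = 0.5141.

0.5141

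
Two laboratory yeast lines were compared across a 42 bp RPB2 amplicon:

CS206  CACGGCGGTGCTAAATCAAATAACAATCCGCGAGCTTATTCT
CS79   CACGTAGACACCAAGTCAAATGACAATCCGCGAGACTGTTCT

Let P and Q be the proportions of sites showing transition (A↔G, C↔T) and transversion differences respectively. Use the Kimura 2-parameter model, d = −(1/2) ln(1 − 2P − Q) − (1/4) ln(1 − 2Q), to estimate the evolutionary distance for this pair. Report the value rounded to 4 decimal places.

0.3396

The sequences differ at positions 5 (G/T, transversion), 6 (C/A, transversion), 8 (G/A, transition), 9 (T/C, transition), 10 (G/A, transition), 12 (T/C, transition), 15 (A/G, transition), 22 (A/G, transition), 35 (C/A, transversion), 36 (T/C, transition), 38 (A/G, transition).
Of the 11 differences, 8 transitions and 3 transversions over 42 sites: P = 8/42 = 0.190476, Q = 3/42 = 0.071429.
d = −0.5·ln(0.547619) − 0.25·ln(0.857142) = −0.5·(-0.602175) − 0.25·(-0.154152) = 0.3396.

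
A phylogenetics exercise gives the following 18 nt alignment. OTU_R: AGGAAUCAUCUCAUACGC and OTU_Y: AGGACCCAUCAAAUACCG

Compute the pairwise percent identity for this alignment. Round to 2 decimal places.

Mismatches occur at site 5 (A/C), site 6 (U/C), site 11 (U/A), site 12 (C/A), site 17 (G/C), site 18 (C/G).
12 of the 18 sites match, so the percent identity is 12/18 × 100 = 66.67%.

66.67%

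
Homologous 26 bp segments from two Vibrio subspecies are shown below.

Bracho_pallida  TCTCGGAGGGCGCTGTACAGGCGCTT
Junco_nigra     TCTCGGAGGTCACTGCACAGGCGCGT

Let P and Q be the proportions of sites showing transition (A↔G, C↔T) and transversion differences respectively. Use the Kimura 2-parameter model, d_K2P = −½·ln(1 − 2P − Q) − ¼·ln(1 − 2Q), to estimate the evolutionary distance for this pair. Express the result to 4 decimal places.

The sequences differ at positions 10 (G/T, transversion), 12 (G/A, transition), 16 (T/C, transition), 25 (T/G, transversion).
Of the 4 differences, 2 transitions and 2 transversions over 26 sites: P = 2/26 = 0.076923, Q = 2/26 = 0.076923.
d = −0.5·ln(0.769231) − 0.25·ln(0.846154) = −0.5·(-0.262364) − 0.25·(-0.167054) = 0.1729.

0.1729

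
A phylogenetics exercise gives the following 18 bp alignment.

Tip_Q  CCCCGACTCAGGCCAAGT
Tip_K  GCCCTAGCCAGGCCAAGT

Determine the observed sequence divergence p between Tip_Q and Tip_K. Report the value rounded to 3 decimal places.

Mismatches occur at site 1 (C/G), site 5 (G/T), site 7 (C/G), site 8 (T/C).
There are 4 differences over 18 sites, so p = 4/18 = 0.222.

0.222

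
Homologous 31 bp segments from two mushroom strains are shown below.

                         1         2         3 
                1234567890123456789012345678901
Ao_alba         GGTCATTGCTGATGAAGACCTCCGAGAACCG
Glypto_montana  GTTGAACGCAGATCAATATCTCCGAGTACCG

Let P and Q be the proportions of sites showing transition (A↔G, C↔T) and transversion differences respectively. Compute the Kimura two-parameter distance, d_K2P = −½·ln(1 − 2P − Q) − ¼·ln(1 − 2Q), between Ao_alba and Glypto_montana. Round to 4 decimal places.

Differing sites — 2:G/T (Tv); 4:C/G (Tv); 6:T/A (Tv); 7:T/C (Ti); 10:T/A (Tv); 14:G/C (Tv); 17:G/T (Tv); 19:C/T (Ti); 27:A/T (Tv).
Of the 9 differences, 2 transitions and 7 transversions over 31 sites: P = 2/31 = 0.064516, Q = 7/31 = 0.225806.
d = −0.5·ln(0.645162) − 0.25·ln(0.548388) = −0.5·(-0.438254) − 0.25·(-0.600772) = 0.3693.

0.3693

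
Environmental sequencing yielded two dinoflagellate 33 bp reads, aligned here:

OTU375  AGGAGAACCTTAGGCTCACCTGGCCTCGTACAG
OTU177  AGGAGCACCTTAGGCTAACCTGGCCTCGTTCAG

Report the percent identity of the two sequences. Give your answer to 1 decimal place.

Differing sites — 6:A/C; 17:C/A; 30:A/T.
30 of the 33 sites match, so the percent identity is 30/33 × 100 = 90.9%.

90.9%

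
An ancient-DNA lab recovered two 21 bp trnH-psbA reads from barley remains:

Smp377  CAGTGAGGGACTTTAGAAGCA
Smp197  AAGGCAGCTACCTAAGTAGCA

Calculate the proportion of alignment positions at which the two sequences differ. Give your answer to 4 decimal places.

0.3810

Differing sites — 1:C/A; 4:T/G; 5:G/C; 8:G/C; 9:G/T; 12:T/C; 14:T/A; 17:A/T.
There are 8 differences over 21 sites, so p = 8/21 = 0.3810.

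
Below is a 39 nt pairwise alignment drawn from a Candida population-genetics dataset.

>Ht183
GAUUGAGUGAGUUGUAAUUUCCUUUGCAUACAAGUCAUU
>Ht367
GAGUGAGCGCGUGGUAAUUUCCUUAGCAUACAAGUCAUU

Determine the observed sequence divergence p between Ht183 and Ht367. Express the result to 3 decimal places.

0.128

The sequences differ at positions 3 (U/G), 8 (U/C), 10 (A/C), 13 (U/G), 25 (U/A).
There are 5 differences over 39 sites, so p = 5/39 = 0.128.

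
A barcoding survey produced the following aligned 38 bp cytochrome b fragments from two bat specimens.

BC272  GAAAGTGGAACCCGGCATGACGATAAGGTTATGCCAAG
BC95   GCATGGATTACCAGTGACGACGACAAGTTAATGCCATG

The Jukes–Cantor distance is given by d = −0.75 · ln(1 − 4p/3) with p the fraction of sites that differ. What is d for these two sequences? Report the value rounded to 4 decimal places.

Differing sites — 2:A/C; 4:A/T; 6:T/G; 7:G/A; 8:G/T; 9:A/T; 13:C/A; 15:G/T; 16:C/G; 18:T/C; 24:T/C; 28:G/T; 30:T/A; 37:A/T.
p = 14/38 = 0.368421.
d = −0.75 · ln(1 − (4/3)·0.368421) = −0.75 · ln(0.508772) = −0.75 · (-0.675755) = 0.5068.

0.5068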